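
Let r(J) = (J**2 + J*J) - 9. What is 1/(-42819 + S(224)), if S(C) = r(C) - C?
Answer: 1/57300 ≈ 1.7452e-5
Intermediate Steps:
r(J) = -9 + 2*J**2 (r(J) = (J**2 + J**2) - 9 = 2*J**2 - 9 = -9 + 2*J**2)
S(C) = -9 - C + 2*C**2 (S(C) = (-9 + 2*C**2) - C = -9 - C + 2*C**2)
1/(-42819 + S(224)) = 1/(-42819 + (-9 - 1*224 + 2*224**2)) = 1/(-42819 + (-9 - 224 + 2*50176)) = 1/(-42819 + (-9 - 224 + 100352)) = 1/(-42819 + 100119) = 1/57300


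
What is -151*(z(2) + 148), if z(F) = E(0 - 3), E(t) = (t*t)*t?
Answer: -18271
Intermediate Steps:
E(t) = t**3 (E(t) = t**2*t = t**3)
z(F) = -27 (z(F) = (0 - 3)**3 = (-3)**3 = -27)
-151*(z(2) + 148) = -151*(-27 + 148) = -151*121 = -18271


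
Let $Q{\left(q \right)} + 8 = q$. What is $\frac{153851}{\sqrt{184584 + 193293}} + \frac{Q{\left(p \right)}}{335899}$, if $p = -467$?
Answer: $- \frac{475}{335899} + \frac{153851 \sqrt{377877}}{377877} \approx 250.28$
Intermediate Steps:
$Q{\left(q \right)} = -8 + q$
$\frac{153851}{\sqrt{184584 + 193293}} + \frac{Q{\left(p \right)}}{335899} = \frac{153851}{\sqrt{184584 + 193293}} + \frac{-8 - 467}{335899} = \frac{153851}{\sqrt{377877}} - \frac{475}{335899} = 153851 \frac{\sqrt{377877}}{377877} - \frac{475}{335899} = \frac{153851 \sqrt{377877}}{377877} - \frac{475}{335899} = - \frac{475}{335899} + \frac{153851 \sqrt{377877}}{377877}$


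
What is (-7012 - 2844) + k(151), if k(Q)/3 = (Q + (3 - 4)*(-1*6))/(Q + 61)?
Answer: -2089001/212 ≈ -9853.8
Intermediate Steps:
k(Q) = 3*(6 + Q)/(61 + Q) (k(Q) = 3*((Q + (3 - 4)*(-1*6))/(Q + 61)) = 3*((Q - 1*(-6))/(61 + Q)) = 3*((Q + 6)/(61 + Q)) = 3*((6 + Q)/(61 + Q)) = 3*(6 + Q)/(61 + Q))
(-7012 - 2844) + k(151) = (-7012 - 2844) + 3*(6 + 151)/(61 + 151) = -9856 + 3*157/212 = -9856 + 3*(1/212)*157 = -9856 + 471/212 = -2089001/212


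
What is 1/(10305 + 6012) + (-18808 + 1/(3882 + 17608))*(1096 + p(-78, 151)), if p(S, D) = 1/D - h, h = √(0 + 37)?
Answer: -155923447905170363/7564071690 + 404183919*√37/21490 ≈ -2.0499e+7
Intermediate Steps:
h = √37 ≈ 6.0828
p(S, D) = 1/D - √37
1/(10305 + 6012) + (-18808 + 1/(3882 + 17608))*(1096 + p(-78, 151)) = 1/(10305 + 6012) + (-18808 + 1/(3882 + 17608))*(1096 + (1/151 - √37)) = 1/16317 + (-18808 + 1/21490)*(1096 + (1/151 - √37)) = 1/16317 + (-18808 + 1/21490)*(165497/151 - √37) = 1/16317 - 404183919*(165497/151 - √37)/21490 = 1/16317 + (-66891226042743/3244990 + 404183919*√37/21490) = -155923447905170363/7564071690 + 404183919*√37/21490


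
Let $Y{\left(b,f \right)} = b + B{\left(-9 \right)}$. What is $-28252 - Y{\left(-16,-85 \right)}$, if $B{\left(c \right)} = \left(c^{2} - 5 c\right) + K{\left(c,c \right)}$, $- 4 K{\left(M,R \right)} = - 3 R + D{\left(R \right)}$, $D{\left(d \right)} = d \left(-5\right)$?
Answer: $-28344$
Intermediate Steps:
$D{\left(d \right)} = - 5 d$
$K{\left(M,R \right)} = 2 R$ ($K{\left(M,R \right)} = - \frac{- 3 R - 5 R}{4} = - \frac{\left(-8\right) R}{4} = 2 R$)
$B{\left(c \right)} = c^{2} - 3 c$ ($B{\left(c \right)} = \left(c^{2} - 5 c\right) + 2 c = c^{2} - 3 c$)
$Y{\left(b,f \right)} = 108 + b$ ($Y{\left(b,f \right)} = b - 9 \left(-3 - 9\right) = b - -108 = b + 108 = 108 + b$)
$-28252 - Y{\left(-16,-85 \right)} = -28252 - \left(108 - 16\right) = -28252 - 92 = -28344$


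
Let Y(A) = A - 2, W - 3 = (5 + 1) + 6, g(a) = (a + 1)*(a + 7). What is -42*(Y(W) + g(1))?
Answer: -1218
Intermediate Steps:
g(a) = (1 + a)*(7 + a)
W = 15 (W = 3 + ((5 + 1) + 6) = 3 + (6 + 6) = 3 + 12 = 15)
Y(A) = -2 + A
-42*(Y(W) + g(1)) = -42*((-2 + 15) + (7 + 1**2 + 8*1)) = -42*(13 + (7 + 1 + 8)) = -42*(13 + 16) = -42*29 = -1218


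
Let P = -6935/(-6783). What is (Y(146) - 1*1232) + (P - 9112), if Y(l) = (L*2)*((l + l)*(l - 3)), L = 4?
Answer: 115562693/357 ≈ 3.2371e+5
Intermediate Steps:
P = 365/357 (P = -6935*(-1/6783) = 365/357 ≈ 1.0224)
Y(l) = 16*l*(-3 + l) (Y(l) = (4*2)*((l + l)*(l - 3)) = 8*((2*l)*(-3 + l)) = 8*(2*l*(-3 + l)) = 16*l*(-3 + l))
(Y(146) - 1*1232) + (P - 9112) = (16*146*(-3 + 146) - 1*1232) + (365/357 - 9112) = (16*146*143 - 1232) - 3252619/357 = (334048 - 1232) - 3252619/357 = 332816 - 3252619/357 = 115562693/357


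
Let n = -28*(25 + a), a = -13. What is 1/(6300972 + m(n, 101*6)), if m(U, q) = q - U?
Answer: 1/6301914 ≈ 1.5868e-7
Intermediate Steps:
n = -336 (n = -28*(25 - 13) = -28*12 = -336)
1/(6300972 + m(n, 101*6)) = 1/(6300972 + (101*6 - 1*(-336))) = 1/(6300972 + (606 + 336)) = 1/(6300972 + 942) = 1/6301914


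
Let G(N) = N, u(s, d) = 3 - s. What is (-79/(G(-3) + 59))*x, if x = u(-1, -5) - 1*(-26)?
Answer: -1185/28 ≈ -42.321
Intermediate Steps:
x = 30 (x = (3 - 1*(-1)) - 1*(-26) = (3 + 1) + 26 = 4 + 26 = 30)
(-79/(G(-3) + 59))*x = (-79/(-3 + 59))*30 = (-79/56)*30 = ((1/56)*(-79))*30 = -79/56*30 = -1185/28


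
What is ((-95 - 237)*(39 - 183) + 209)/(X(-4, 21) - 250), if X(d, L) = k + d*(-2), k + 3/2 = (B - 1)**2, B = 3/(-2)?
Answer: -192068/949 ≈ -202.39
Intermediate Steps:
B = -3/2 (B = 3*(-1/2) = -3/2 ≈ -1.5000)
k = 19/4 (k = -3/2 + (-3/2 - 1)**2 = -3/2 + (-5/2)**2 = -3/2 + 25/4 = 19/4 ≈ 4.7500)
X(d, L) = 19/4 - 2*d (X(d, L) = 19/4 + d*(-2) = 19/4 - 2*d)
((-95 - 237)*(39 - 183) + 209)/(X(-4, 21) - 250) = ((-95 - 237)*(39 - 183) + 209)/((19/4 - 2*(-4)) - 250) = (-332*(-144) + 209)/((19/4 + 8) - 250) = (47808 + 209)/(51/4 - 250) = 48017/(-949/4) = 48017*(-4/949) = -192068/949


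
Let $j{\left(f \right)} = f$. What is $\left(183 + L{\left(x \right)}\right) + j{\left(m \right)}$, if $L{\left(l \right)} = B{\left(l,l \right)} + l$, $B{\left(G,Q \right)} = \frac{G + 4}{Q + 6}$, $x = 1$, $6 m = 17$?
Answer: $\frac{7877}{42} \approx 187.55$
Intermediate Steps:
$m = \frac{17}{6}$ ($m = \frac{1}{6} \cdot 17 = \frac{17}{6} \approx 2.8333$)
$B{\left(G,Q \right)} = \frac{4 + G}{6 + Q}$
$L{\left(l \right)} = l + \frac{4 + l}{6 + l}$ ($L{\left(l \right)} = \frac{4 + l}{6 + l} + l = l + \frac{4 + l}{6 + l}$)
$\left(183 + L{\left(x \right)}\right) + j{\left(m \right)} = \left(183 + \frac{4 + 1 + 1 \left(6 + 1\right)}{6 + 1}\right) + \frac{17}{6} = \left(183 + \frac{4 + 1 + 1 \cdot 7}{7}\right) + \frac{17}{6} = \left(183 + \frac{4 + 1 + 7}{7}\right) + \frac{17}{6} = \left(183 + \frac{1}{7} \cdot 12\right) + \frac{17}{6} = \left(183 + \frac{12}{7}\right) + \frac{17}{6} = \frac{1293}{7} + \frac{17}{6} = \frac{7877}{42}$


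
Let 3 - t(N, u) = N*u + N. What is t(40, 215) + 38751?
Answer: 30114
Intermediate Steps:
t(N, u) = 3 - N - N*u (t(N, u) = 3 - (N*u + N) = 3 - (N + N*u) = 3 + (-N - N*u) = 3 - N - N*u)
t(40, 215) + 38751 = (3 - 1*40 - 1*40*215) + 38751 = (3 - 40 - 8600) + 38751 = -8637 + 38751 = 30114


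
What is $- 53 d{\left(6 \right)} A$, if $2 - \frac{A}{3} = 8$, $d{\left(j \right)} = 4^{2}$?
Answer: $15264$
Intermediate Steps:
$d{\left(j \right)} = 16$
$A = -18$ ($A = 6 - 24 = -18$)
$- 53 d{\left(6 \right)} A = \left(-53\right) 16 \left(-18\right) = \left(-848\right) \left(-18\right) = 15264$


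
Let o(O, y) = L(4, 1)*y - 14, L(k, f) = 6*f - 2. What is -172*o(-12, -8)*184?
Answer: 1455808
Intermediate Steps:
L(k, f) = -2 + 6*f
o(O, y) = -14 + 4*y (o(O, y) = (-2 + 6*1)*y - 14 = (-2 + 6)*y - 14 = 4*y - 14 = -14 + 4*y)
-172*o(-12, -8)*184 = -172*(-14 + 4*(-8))*184 = -172*(-14 - 32)*184 = -172*(-46)*184 = 7912*184 = 1455808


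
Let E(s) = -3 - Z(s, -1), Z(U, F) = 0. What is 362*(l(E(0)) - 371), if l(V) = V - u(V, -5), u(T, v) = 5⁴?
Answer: -361638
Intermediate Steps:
u(T, v) = 625
E(s) = -3 (E(s) = -3 - 1*0 = -3 + 0 = -3)
l(V) = -625 + V (l(V) = V - 1*625 = V - 625 = -625 + V)
362*(l(E(0)) - 371) = 362*((-625 - 3) - 371) = 362*(-628 - 371) = 362*(-999) = -361638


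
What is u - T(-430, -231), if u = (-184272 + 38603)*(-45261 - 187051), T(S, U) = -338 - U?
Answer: 33840656835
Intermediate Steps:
u = 33840656728 (u = -145669*(-232312) = 33840656728)
u - T(-430, -231) = 33840656728 - (-338 - 1*(-231)) = 33840656728 - (-338 + 231) = 33840656728 - 1*(-107) = 33840656728 + 107 = 33840656835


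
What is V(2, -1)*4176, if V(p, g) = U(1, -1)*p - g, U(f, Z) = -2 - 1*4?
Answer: -45936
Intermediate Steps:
U(f, Z) = -6 (U(f, Z) = -2 - 4 = -6)
V(p, g) = -g - 6*p (V(p, g) = -6*p - g = -g - 6*p)
V(2, -1)*4176 = (-1*(-1) - 6*2)*4176 = (1 - 12)*4176 = -11*4176 = -45936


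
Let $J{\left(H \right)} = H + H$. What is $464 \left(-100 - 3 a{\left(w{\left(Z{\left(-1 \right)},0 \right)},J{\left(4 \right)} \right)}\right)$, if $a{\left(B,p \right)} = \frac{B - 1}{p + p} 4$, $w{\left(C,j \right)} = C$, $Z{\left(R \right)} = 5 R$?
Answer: $-44312$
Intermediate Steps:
$J{\left(H \right)} = 2 H$
$a{\left(B,p \right)} = \frac{2 \left(-1 + B\right)}{p}$ ($a{\left(B,p \right)} = \frac{-1 + B}{2 p} 4 = \frac{2 \left(-1 + B\right)}{p}$)
$464 \left(-100 - 3 a{\left(w{\left(Z{\left(-1 \right)},0 \right)},J{\left(4 \right)} \right)}\right) = 464 \left(-100 - 3 \frac{2 \left(-1 + 5 \left(-1\right)\right)}{2 \cdot 4}\right) = 464 \left(-100 - 3 \frac{2 \left(-1 - 5\right)}{8}\right) = 464 \left(-100 - 3 \cdot 2 \cdot \frac{1}{8} \left(-6\right)\right) = 464 \left(-100 - - \frac{9}{2}\right) = 464 \left(-100 + \frac{9}{2}\right) = 464 \left(- \frac{191}{2}\right) = -44312$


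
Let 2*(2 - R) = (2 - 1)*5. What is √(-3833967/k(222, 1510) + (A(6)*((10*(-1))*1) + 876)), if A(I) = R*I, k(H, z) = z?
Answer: I*√3723519570/1510 ≈ 40.411*I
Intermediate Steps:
R = -½ (R = 2 - (2 - 1)*5/2 = 2 - 5/2 = -½ ≈ -0.50000)
A(I) = -I/2
√(-3833967/k(222, 1510) + (A(6)*((10*(-1))*1) + 876)) = √(-3833967/1510 + ((-½*6)*((10*(-1))*1) + 876)) = √(-3833967*1/1510 + (-(-30) + 876)) = √(-3833967/1510 + (-3*(-10) + 876)) = √(-3833967/1510 + (30 + 876)) = √(-3833967/1510 + 906) = √(-2465907/1510) = I*√3723519570/1510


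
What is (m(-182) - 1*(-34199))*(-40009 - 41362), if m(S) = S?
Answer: -2767997307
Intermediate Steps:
(m(-182) - 1*(-34199))*(-40009 - 41362) = (-182 - 1*(-34199))*(-40009 - 41362) = (-182 + 34199)*(-81371) = 34017*(-81371) = -2767997307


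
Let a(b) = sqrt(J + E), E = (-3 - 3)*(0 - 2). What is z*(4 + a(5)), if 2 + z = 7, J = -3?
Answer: 35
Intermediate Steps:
E = 12 (E = -6*(-2) = 12)
a(b) = 3 (a(b) = sqrt(-3 + 12) = sqrt(9) = 3)
z = 5 (z = -2 + 7 = 5)
z*(4 + a(5)) = 5*(4 + 3) = 5*7 = 35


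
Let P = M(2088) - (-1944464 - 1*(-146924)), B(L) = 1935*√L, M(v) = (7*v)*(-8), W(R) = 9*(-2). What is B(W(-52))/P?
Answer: 45*I*√2/13028 ≈ 0.0048848*I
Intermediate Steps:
W(R) = -18
M(v) = -56*v
P = 1680612 (P = -56*2088 - (-1944464 - 1*(-146924)) = -116928 - (-1944464 + 146924) = -116928 - 1*(-1797540) = -116928 + 1797540 = 1680612)
B(W(-52))/P = (1935*√(-18))/1680612 = (1935*(3*I*√2))*(1/1680612) = (5805*I*√2)*(1/1680612) = 45*I*√2/13028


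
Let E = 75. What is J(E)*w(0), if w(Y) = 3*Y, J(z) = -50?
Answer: 0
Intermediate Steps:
J(E)*w(0) = -150*0 = -50*0 = 0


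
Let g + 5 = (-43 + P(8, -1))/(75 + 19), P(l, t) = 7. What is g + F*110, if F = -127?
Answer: -656843/47 ≈ -13975.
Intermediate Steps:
g = -253/47 (g = -5 + (-43 + 7)/(75 + 19) = -5 - 36/94 = -5 - 36*1/94 = -5 - 18/47 = -253/47 ≈ -5.3830)
g + F*110 = -253/47 - 127*110 = -253/47 - 13970 = -656843/47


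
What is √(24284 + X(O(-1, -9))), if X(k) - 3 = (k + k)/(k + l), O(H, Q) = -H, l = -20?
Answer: √8767569/19 ≈ 155.84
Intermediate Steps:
X(k) = 3 + 2*k/(-20 + k) (X(k) = 3 + (k + k)/(k - 20) = 3 + (2*k)/(-20 + k) = 3 + 2*k/(-20 + k))
√(24284 + X(O(-1, -9))) = √(24284 + 5*(-12 - 1*(-1))/(-20 - 1*(-1))) = √(24284 + 5*(-12 + 1)/(-20 + 1)) = √(24284 + 5*(-11)/(-19)) = √(24284 + 5*(-1/19)*(-11)) = √(24284 + 55/19) = √(461451/19) = √8767569/19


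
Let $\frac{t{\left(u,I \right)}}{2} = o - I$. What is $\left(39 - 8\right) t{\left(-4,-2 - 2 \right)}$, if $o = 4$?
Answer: $496$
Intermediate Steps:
$t{\left(u,I \right)} = 8 - 2 I$ ($t{\left(u,I \right)} = 2 \left(4 - I\right) = 8 - 2 I$)
$\left(39 - 8\right) t{\left(-4,-2 - 2 \right)} = \left(39 - 8\right) \left(8 - 2 \left(-2 - 2\right)\right) = 31 \left(8 - 2 \left(-2 - 2\right)\right) = 31 \left(8 - -8\right) = 31 \left(8 + 8\right) = 31 \cdot 16 = 496$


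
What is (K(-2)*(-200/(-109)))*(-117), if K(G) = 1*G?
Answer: 46800/109 ≈ 429.36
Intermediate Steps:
K(G) = G
(K(-2)*(-200/(-109)))*(-117) = -(-400)/(-109)*(-117) = -(-400)*(-1)/109*(-117) = -2*200/109*(-117) = -400/109*(-117) = 46800/109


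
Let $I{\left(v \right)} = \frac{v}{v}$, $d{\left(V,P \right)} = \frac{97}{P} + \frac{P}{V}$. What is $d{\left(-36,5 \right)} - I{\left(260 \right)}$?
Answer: $\frac{3287}{180} \approx 18.261$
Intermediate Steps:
$I{\left(v \right)} = 1$
$d{\left(-36,5 \right)} - I{\left(260 \right)} = \left(\frac{97}{5} + \frac{5}{-36}\right) - 1 = \left(97 \cdot \frac{1}{5} + 5 \left(- \frac{1}{36}\right)\right) - 1 = \left(\frac{97}{5} - \frac{5}{36}\right) - 1 = \frac{3467}{180} - 1 = \frac{3287}{180}$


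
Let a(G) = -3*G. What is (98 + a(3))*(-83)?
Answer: -7387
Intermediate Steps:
(98 + a(3))*(-83) = (98 - 3*3)*(-83) = (98 - 9)*(-83) = 89*(-83) = -7387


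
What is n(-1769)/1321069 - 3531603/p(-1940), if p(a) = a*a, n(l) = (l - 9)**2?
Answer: 7232317218793/4971975288400 ≈ 1.4546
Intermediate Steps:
n(l) = (-9 + l)**2
p(a) = a**2
n(-1769)/1321069 - 3531603/p(-1940) = (-9 - 1769)**2/1321069 - 3531603/((-1940)**2) = (-1778)**2*(1/1321069) - 3531603/3763600 = 3161284*(1/1321069) - 3531603*1/3763600 = 3161284/1321069 - 3531603/3763600 = 7232317218793/4971975288400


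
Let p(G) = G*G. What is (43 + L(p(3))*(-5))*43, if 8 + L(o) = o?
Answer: 1634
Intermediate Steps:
p(G) = G**2
L(o) = -8 + o
(43 + L(p(3))*(-5))*43 = (43 + (-8 + 3**2)*(-5))*43 = (43 + (-8 + 9)*(-5))*43 = (43 + 1*(-5))*43 = (43 - 5)*43 = 38*43 = 1634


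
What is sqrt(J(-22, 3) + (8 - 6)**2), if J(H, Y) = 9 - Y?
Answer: sqrt(10) ≈ 3.1623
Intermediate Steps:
sqrt(J(-22, 3) + (8 - 6)**2) = sqrt((9 - 1*3) + (8 - 6)**2) = sqrt((9 - 3) + 2**2) = sqrt(6 + 4) = sqrt(10)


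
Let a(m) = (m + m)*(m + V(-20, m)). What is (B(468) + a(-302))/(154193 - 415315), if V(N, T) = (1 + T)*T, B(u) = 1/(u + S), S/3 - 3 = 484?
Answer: 105559509599/503704338 ≈ 209.57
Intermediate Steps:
S = 1461 (S = 9 + 3*484 = 9 + 1452 = 1461)
B(u) = 1/(1461 + u) (B(u) = 1/(u + 1461) = 1/(1461 + u))
V(N, T) = T*(1 + T)
a(m) = 2*m*(m + m*(1 + m)) (a(m) = (m + m)*(m + m*(1 + m)) = (2*m)*(m + m*(1 + m)) = 2*m*(m + m*(1 + m)))
(B(468) + a(-302))/(154193 - 415315) = (1/(1461 + 468) + 2*(-302)**2*(2 - 302))/(154193 - 415315) = (1/1929 + 2*91204*(-300))/(-261122) = (1/1929 - 54722400)*(-1/261122) = -105559509599/1929*(-1/261122) = 105559509599/503704338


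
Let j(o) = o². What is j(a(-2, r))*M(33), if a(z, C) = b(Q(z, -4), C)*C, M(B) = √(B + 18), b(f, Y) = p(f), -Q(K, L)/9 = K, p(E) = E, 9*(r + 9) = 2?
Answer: 24964*√51 ≈ 1.7828e+5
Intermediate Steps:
r = -79/9 (r = -9 + (⅑)*2 = -9 + 2/9 = -79/9 ≈ -8.7778)
Q(K, L) = -9*K
b(f, Y) = f
M(B) = √(18 + B)
a(z, C) = -9*C*z (a(z, C) = (-9*z)*C = -9*C*z)
j(a(-2, r))*M(33) = (-9*(-79/9)*(-2))²*√(18 + 33) = (-158)²*√51 = 24964*√51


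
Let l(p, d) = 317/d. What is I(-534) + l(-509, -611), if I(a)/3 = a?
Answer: -979139/611 ≈ -1602.5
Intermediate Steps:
I(a) = 3*a
I(-534) + l(-509, -611) = 3*(-534) + 317/(-611) = -1602 + 317*(-1/611) = -1602 - 317/611 = -979139/611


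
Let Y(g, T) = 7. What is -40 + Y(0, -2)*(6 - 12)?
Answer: -82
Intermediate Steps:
-40 + Y(0, -2)*(6 - 12) = -40 + 7*(6 - 12) = -40 + 7*(-6) = -40 - 42 = -82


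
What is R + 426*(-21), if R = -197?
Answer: -9143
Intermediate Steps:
R + 426*(-21) = -197 + 426*(-21) = -197 - 8946 = -9143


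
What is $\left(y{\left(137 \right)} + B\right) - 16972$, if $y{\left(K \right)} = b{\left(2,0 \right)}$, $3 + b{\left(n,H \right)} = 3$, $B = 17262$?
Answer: $290$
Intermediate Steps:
$b{\left(n,H \right)} = 0$ ($b{\left(n,H \right)} = -3 + 3 = 0$)
$y{\left(K \right)} = 0$
$\left(y{\left(137 \right)} + B\right) - 16972 = \left(0 + 17262\right) - 16972 = 17262 - 16972 = 290$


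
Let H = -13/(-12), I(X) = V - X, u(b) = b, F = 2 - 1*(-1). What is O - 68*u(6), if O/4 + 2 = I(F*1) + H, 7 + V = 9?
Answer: -1247/3 ≈ -415.67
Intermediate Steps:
V = 2 (V = -7 + 9 = 2)
F = 3 (F = 2 + 1 = 3)
I(X) = 2 - X
H = 13/12 (H = -13*(-1/12) = 13/12 ≈ 1.0833)
O = -23/3 (O = -8 + 4*((2 - 3) + 13/12) = -8 + 4*(-1 + 13/12) = -8 + 4*(1/12) = -8 + 1/3 = -23/3 ≈ -7.6667)
O - 68*u(6) = -23/3 - 68*6 = -23/3 - 408 = -1247/3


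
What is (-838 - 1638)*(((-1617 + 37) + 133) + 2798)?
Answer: -3345076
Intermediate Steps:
(-838 - 1638)*(((-1617 + 37) + 133) + 2798) = -2476*((-1580 + 133) + 2798) = -2476*(-1447 + 2798) = -2476*1351 = -3345076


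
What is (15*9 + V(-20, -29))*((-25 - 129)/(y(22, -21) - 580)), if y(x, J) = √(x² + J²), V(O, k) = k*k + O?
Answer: 2439712/9585 + 21032*√37/9585 ≈ 267.88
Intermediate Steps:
V(O, k) = O + k² (V(O, k) = k² + O = O + k²)
y(x, J) = √(J² + x²)
(15*9 + V(-20, -29))*((-25 - 129)/(y(22, -21) - 580)) = (15*9 + (-20 + (-29)²))*((-25 - 129)/(√((-21)² + 22²) - 580)) = (135 + (-20 + 841))*(-154/(√(441 + 484) - 580)) = (135 + 821)*(-154/(√925 - 580)) = 956*(-154/(5*√37 - 580)) = 956*(-154/(-580 + 5*√37)) = -147224/(-580 + 5*√37)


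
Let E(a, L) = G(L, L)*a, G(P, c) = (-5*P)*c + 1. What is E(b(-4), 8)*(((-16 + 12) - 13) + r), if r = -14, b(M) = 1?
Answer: 9889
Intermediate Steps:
G(P, c) = 1 - 5*P*c (G(P, c) = -5*P*c + 1 = 1 - 5*P*c)
E(a, L) = a*(1 - 5*L²) (E(a, L) = (1 - 5*L*L)*a = (1 - 5*L²)*a = a*(1 - 5*L²))
E(b(-4), 8)*(((-16 + 12) - 13) + r) = (1*(1 - 5*8²))*(((-16 + 12) - 13) - 14) = (1*(1 - 5*64))*((-4 - 13) - 14) = (1*(1 - 320))*(-17 - 14) = (1*(-319))*(-31) = -319*(-31) = 9889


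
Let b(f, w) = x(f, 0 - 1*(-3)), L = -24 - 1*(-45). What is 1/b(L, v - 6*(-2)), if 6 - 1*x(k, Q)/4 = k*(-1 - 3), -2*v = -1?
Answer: 1/360 ≈ 0.0027778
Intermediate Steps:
v = ½ (v = -½*(-1) = ½ ≈ 0.50000)
x(k, Q) = 24 + 16*k (x(k, Q) = 24 - 4*k*(-1 - 3) = 24 - 4*k*(-4) = 24 - (-16)*k = 24 + 16*k)
L = 21 (L = -24 + 45 = 21)
b(f, w) = 24 + 16*f
1/b(L, v - 6*(-2)) = 1/(24 + 16*21) = 1/(24 + 336) = 1/360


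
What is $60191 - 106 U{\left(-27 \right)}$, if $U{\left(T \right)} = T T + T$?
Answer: $-14221$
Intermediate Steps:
$U{\left(T \right)} = T + T^{2}$ ($U{\left(T \right)} = T^{2} + T = T + T^{2}$)
$60191 - 106 U{\left(-27 \right)} = 60191 - 106 \left(- 27 \left(1 - 27\right)\right) = 60191 - 106 \left(\left(-27\right) \left(-26\right)\right) = 60191 - 74412 = -14221$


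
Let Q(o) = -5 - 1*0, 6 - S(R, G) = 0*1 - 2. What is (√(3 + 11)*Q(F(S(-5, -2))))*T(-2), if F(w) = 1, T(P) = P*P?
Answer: -20*√14 ≈ -74.833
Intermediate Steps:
S(R, G) = 8 (S(R, G) = 6 - (0*1 - 2) = 6 - (0 - 2) = 6 - 1*(-2) = 6 + 2 = 8)
T(P) = P²
Q(o) = -5 (Q(o) = -5 + 0 = -5)
(√(3 + 11)*Q(F(S(-5, -2))))*T(-2) = (√(3 + 11)*(-5))*(-2)² = (√14*(-5))*4 = -5*√14*4 = -20*√14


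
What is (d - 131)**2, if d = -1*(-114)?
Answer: 289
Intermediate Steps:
d = 114
(d - 131)**2 = (114 - 131)**2 = (-17)**2 = 289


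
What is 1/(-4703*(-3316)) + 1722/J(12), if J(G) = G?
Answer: 2237903739/15595148 ≈ 143.50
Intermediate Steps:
1/(-4703*(-3316)) + 1722/J(12) = 1/(-4703*(-3316)) + 1722/12 = -1/4703*(-1/3316) + 1722*(1/12) = 1/15595148 + 287/2 = 2237903739/15595148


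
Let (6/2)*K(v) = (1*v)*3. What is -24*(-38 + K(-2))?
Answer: 960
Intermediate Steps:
K(v) = v (K(v) = ((1*v)*3)/3 = (v*3)/3 = (3*v)/3 = v)
-24*(-38 + K(-2)) = -24*(-38 - 2) = -24*(-40) = 960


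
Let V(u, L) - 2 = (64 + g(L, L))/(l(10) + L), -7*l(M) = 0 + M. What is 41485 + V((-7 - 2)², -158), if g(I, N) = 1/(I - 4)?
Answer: 7500445135/180792 ≈ 41487.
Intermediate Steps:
l(M) = -M/7 (l(M) = -(0 + M)/7 = -M/7)
g(I, N) = 1/(-4 + I)
V(u, L) = 2 + (64 + 1/(-4 + L))/(-10/7 + L) (V(u, L) = 2 + (64 + 1/(-4 + L))/(-⅐*10 + L) = 2 + (64 + 1/(-4 + L))/(-10/7 + L))
41485 + V((-7 - 2)², -158) = 41485 + (7 + 2*(-4 - 158)*(214 + 7*(-158)))/((-10 + 7*(-158))*(-4 - 158)) = 41485 + (7 + 2*(-162)*(214 - 1106))/(-10 - 1106*(-162)) = 41485 - 1/162*(7 + 2*(-162)*(-892))/(-1116) = 41485 - 1/1116*(-1/162)*(7 + 289008) = 41485 - 1/1116*(-1/162)*289015 = 41485 + 289015/180792 = 7500445135/180792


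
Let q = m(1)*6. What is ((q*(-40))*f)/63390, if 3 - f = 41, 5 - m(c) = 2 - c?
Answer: 1216/2113 ≈ 0.57549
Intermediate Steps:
m(c) = 3 + c (m(c) = 5 - (2 - c) = 5 + (-2 + c) = 3 + c)
f = -38 (f = 3 - 1*41 = 3 - 41 = -38)
q = 24 (q = (3 + 1)*6 = 4*6 = 24)
((q*(-40))*f)/63390 = ((24*(-40))*(-38))/63390 = -960*(-38)*(1/63390) = 36480*(1/63390) = 1216/2113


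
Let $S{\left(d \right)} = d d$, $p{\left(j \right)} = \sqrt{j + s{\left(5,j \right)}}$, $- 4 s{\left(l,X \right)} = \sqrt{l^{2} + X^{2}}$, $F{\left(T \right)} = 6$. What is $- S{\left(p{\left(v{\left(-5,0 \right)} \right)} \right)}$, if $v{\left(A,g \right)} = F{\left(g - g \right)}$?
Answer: $-6 + \frac{\sqrt{61}}{4} \approx -4.0474$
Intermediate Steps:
$v{\left(A,g \right)} = 6$
$s{\left(l,X \right)} = - \frac{\sqrt{X^{2} + l^{2}}}{4}$ ($s{\left(l,X \right)} = - \frac{\sqrt{l^{2} + X^{2}}}{4} = - \frac{\sqrt{X^{2} + l^{2}}}{4}$)
$p{\left(j \right)} = \sqrt{j - \frac{\sqrt{25 + j^{2}}}{4}}$ ($p{\left(j \right)} = \sqrt{j - \frac{\sqrt{j^{2} + 5^{2}}}{4}} = \sqrt{j - \frac{\sqrt{j^{2} + 25}}{4}} = \sqrt{j - \frac{\sqrt{25 + j^{2}}}{4}}$)
$S{\left(d \right)} = d^{2}$
$- S{\left(p{\left(v{\left(-5,0 \right)} \right)} \right)} = - \left(\frac{\sqrt{- \sqrt{25 + 6^{2}} + 4 \cdot 6}}{2}\right)^{2} = - \left(\frac{\sqrt{- \sqrt{25 + 36} + 24}}{2}\right)^{2} = - \left(\frac{\sqrt{- \sqrt{61} + 24}}{2}\right)^{2} = - \left(\frac{\sqrt{24 - \sqrt{61}}}{2}\right)^{2} = - (6 - \frac{\sqrt{61}}{4}) = -6 + \frac{\sqrt{61}}{4}$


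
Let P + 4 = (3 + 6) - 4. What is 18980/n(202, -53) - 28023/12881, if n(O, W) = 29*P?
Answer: 243668713/373549 ≈ 652.31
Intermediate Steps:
P = 1 (P = -4 + ((3 + 6) - 4) = -4 + (9 - 4) = -4 + 5 = 1)
n(O, W) = 29 (n(O, W) = 29*1 = 29)
18980/n(202, -53) - 28023/12881 = 18980/29 - 28023/12881 = 243668713/373549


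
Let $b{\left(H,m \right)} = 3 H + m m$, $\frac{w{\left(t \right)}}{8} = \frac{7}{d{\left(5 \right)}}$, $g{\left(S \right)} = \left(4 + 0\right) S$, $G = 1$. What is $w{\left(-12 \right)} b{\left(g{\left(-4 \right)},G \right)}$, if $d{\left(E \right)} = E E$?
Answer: $- \frac{2632}{25} \approx -105.28$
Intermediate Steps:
$d{\left(E \right)} = E^{2}$
$g{\left(S \right)} = 4 S$
$w{\left(t \right)} = \frac{56}{25}$ ($w{\left(t \right)} = 8 \frac{7}{5^{2}} = 8 \cdot \frac{7}{25} = \frac{56}{25}$)
$b{\left(H,m \right)} = m^{2} + 3 H$ ($b{\left(H,m \right)} = 3 H + m^{2} = m^{2} + 3 H$)
$w{\left(-12 \right)} b{\left(g{\left(-4 \right)},G \right)} = \frac{56 \left(1^{2} + 3 \cdot 4 \left(-4\right)\right)}{25} = \frac{56 \left(1 + 3 \left(-16\right)\right)}{25} = \frac{56 \left(1 - 48\right)}{25} = \frac{56}{25} \left(-47\right) = - \frac{2632}{25}$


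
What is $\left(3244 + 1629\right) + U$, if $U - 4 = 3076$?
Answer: $7953$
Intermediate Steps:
$U = 3080$ ($U = 4 + 3076 = 3080$)
$\left(3244 + 1629\right) + U = \left(3244 + 1629\right) + 3080 = 4873 + 3080 = 7953$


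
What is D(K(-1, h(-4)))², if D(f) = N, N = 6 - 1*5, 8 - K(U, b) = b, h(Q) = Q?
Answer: 1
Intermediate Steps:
K(U, b) = 8 - b
N = 1 (N = 6 - 5 = 1)
D(f) = 1
D(K(-1, h(-4)))² = 1² = 1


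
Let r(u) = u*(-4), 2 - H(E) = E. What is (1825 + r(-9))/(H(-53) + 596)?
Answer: 1861/651 ≈ 2.8587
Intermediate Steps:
H(E) = 2 - E
r(u) = -4*u
(1825 + r(-9))/(H(-53) + 596) = (1825 - 4*(-9))/((2 - 1*(-53)) + 596) = (1825 + 36)/((2 + 53) + 596) = 1861/(55 + 596) = 1861/651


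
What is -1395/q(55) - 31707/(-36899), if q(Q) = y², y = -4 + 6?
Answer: -51347277/147596 ≈ -347.89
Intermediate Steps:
y = 2
q(Q) = 4 (q(Q) = 2² = 4)
-1395/q(55) - 31707/(-36899) = -1395/4 - 31707/(-36899) = -1395*¼ - 31707*(-1/36899) = -1395/4 + 31707/36899 = -51347277/147596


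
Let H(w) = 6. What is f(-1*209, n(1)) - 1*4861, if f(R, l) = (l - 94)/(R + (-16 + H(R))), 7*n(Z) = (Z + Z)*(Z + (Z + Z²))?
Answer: -7451261/1533 ≈ -4860.6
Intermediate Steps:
n(Z) = 2*Z*(Z² + 2*Z)/7 (n(Z) = ((Z + Z)*(Z + (Z + Z²)))/7 = ((2*Z)*(Z² + 2*Z))/7 = (2*Z*(Z² + 2*Z))/7 = 2*Z*(Z² + 2*Z)/7)
f(R, l) = (-94 + l)/(-10 + R) (f(R, l) = (l - 94)/(R + (-16 + 6)) = (-94 + l)/(R - 10) = (-94 + l)/(-10 + R))
f(-1*209, n(1)) - 1*4861 = (-94 + (2/7)*1²*(2 + 1))/(-10 - 1*209) - 1*4861 = (-94 + (2/7)*1*3)/(-10 - 209) - 4861 = (-94 + 6/7)/(-219) - 4861 = -1/219*(-652/7) - 4861 = 652/1533 - 4861 = -7451261/1533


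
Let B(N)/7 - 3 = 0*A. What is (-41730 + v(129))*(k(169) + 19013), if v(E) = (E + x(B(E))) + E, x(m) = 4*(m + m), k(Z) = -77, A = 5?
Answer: -782132544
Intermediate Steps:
B(N) = 21 (B(N) = 21 + 7*(0*5) = 21 + 7*0 = 21 + 0 = 21)
x(m) = 8*m (x(m) = 4*(2*m) = 8*m)
v(E) = 168 + 2*E (v(E) = (E + 8*21) + E = (E + 168) + E = (168 + E) + E = 168 + 2*E)
(-41730 + v(129))*(k(169) + 19013) = (-41730 + (168 + 2*129))*(-77 + 19013) = (-41730 + (168 + 258))*18936 = (-41730 + 426)*18936 = -41304*18936 = -782132544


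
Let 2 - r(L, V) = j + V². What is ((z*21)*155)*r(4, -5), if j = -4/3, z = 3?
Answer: -211575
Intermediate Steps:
j = -4/3 (j = -4*⅓ = -4/3 ≈ -1.3333)
r(L, V) = 10/3 - V² (r(L, V) = 2 - (-4/3 + V²) = 2 + (4/3 - V²) = 10/3 - V²)
((z*21)*155)*r(4, -5) = ((3*21)*155)*(10/3 - 1*(-5)²) = (63*155)*(10/3 - 1*25) = 9765*(10/3 - 25) = 9765*(-65/3) = -211575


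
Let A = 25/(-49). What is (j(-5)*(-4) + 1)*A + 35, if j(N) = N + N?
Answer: 690/49 ≈ 14.082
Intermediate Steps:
A = -25/49 (A = 25*(-1/49) = -25/49 ≈ -0.51020)
j(N) = 2*N
(j(-5)*(-4) + 1)*A + 35 = ((2*(-5))*(-4) + 1)*(-25/49) + 35 = (-10*(-4) + 1)*(-25/49) + 35 = (40 + 1)*(-25/49) + 35 = 41*(-25/49) + 35 = -1025/49 + 35 = 690/49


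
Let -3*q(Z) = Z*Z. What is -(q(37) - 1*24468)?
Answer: 74773/3 ≈ 24924.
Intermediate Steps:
q(Z) = -Z²/3 (q(Z) = -Z*Z/3 = -Z²/3)
-(q(37) - 1*24468) = -(-⅓*37² - 1*24468) = -(-⅓*1369 - 24468) = -(-1369/3 - 24468) = -1*(-74773/3) = 74773/3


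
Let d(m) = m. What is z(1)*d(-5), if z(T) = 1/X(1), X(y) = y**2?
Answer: -5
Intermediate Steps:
z(T) = 1 (z(T) = 1/(1**2) = 1/1 = 1)
z(1)*d(-5) = 1*(-5) = -5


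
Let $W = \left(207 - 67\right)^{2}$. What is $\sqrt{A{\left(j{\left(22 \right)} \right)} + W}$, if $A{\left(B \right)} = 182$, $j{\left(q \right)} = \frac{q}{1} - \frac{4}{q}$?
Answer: $3 \sqrt{2198} \approx 140.65$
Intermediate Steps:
$j{\left(q \right)} = q - \frac{4}{q}$ ($j{\left(q \right)} = q 1 - \frac{4}{q} = q - \frac{4}{q}$)
$W = 19600$ ($W = 140^{2} = 19600$)
$\sqrt{A{\left(j{\left(22 \right)} \right)} + W} = \sqrt{182 + 19600} = \sqrt{19782} = 3 \sqrt{2198}$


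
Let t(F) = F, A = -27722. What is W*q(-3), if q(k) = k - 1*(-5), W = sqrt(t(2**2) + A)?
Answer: 2*I*sqrt(27718) ≈ 332.97*I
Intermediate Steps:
W = I*sqrt(27718) (W = sqrt(2**2 - 27722) = sqrt(4 - 27722) = sqrt(-27718) = I*sqrt(27718) ≈ 166.49*I)
q(k) = 5 + k (q(k) = k + 5 = 5 + k)
W*q(-3) = (I*sqrt(27718))*(5 - 3) = (I*sqrt(27718))*2 = 2*I*sqrt(27718)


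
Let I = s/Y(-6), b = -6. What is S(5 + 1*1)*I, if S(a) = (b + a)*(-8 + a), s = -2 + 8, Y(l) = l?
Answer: 0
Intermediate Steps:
s = 6
I = -1 (I = 6/(-6) = 6*(-⅙) = -1)
S(a) = (-8 + a)*(-6 + a) (S(a) = (-6 + a)*(-8 + a) = (-8 + a)*(-6 + a))
S(5 + 1*1)*I = (48 + (5 + 1*1)² - 14*(5 + 1*1))*(-1) = (48 + (5 + 1)² - 14*(5 + 1))*(-1) = (48 + 6² - 14*6)*(-1) = (48 + 36 - 84)*(-1) = 0*(-1) = 0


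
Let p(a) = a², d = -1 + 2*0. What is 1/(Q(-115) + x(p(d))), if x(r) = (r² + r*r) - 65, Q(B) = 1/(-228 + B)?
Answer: -343/21610 ≈ -0.015872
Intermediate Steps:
d = -1 (d = -1 + 0 = -1)
x(r) = -65 + 2*r² (x(r) = (r² + r²) - 65 = 2*r² - 65 = -65 + 2*r²)
1/(Q(-115) + x(p(d))) = 1/(1/(-228 - 115) + (-65 + 2*((-1)²)²)) = 1/(1/(-343) + (-65 + 2*1²)) = 1/(-1/343 + (-65 + 2*1)) = 1/(-1/343 + (-65 + 2)) = 1/(-1/343 - 63) = 1/(-21610/343) = -343/21610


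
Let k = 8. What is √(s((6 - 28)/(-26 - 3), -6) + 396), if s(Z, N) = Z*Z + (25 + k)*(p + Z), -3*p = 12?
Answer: √243562/29 ≈ 17.018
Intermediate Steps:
p = -4 (p = -⅓*12 = -4)
s(Z, N) = -132 + Z² + 33*Z (s(Z, N) = Z*Z + (25 + 8)*(-4 + Z) = Z² + 33*(-4 + Z) = Z² + (-132 + 33*Z) = -132 + Z² + 33*Z)
√(s((6 - 28)/(-26 - 3), -6) + 396) = √((-132 + ((6 - 28)/(-26 - 3))² + 33*((6 - 28)/(-26 - 3))) + 396) = √((-132 + (-22/(-29))² + 33*(-22/(-29))) + 396) = √((-132 + (-22*(-1/29))² + 33*(-22*(-1/29))) + 396) = √((-132 + (22/29)² + 33*(22/29)) + 396) = √((-132 + 484/841 + 726/29) + 396) = √(-89474/841 + 396) = √(243562/841) = √243562/29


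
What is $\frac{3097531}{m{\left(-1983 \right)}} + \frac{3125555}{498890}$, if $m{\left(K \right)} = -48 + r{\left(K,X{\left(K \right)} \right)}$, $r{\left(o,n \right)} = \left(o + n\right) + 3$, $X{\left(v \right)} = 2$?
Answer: $- \frac{76949743308}{50537557} \approx -1522.6$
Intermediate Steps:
$r{\left(o,n \right)} = 3 + n + o$ ($r{\left(o,n \right)} = \left(n + o\right) + 3 = 3 + n + o$)
$m{\left(K \right)} = -43 + K$ ($m{\left(K \right)} = -48 + \left(3 + 2 + K\right) = -48 + \left(5 + K\right) = -43 + K$)
$\frac{3097531}{m{\left(-1983 \right)}} + \frac{3125555}{498890} = \frac{3097531}{-43 - 1983} + \frac{3125555}{498890} = \frac{3097531}{-2026} + 3125555 \cdot \frac{1}{498890} = 3097531 \left(- \frac{1}{2026}\right) + \frac{625111}{99778} = - \frac{3097531}{2026} + \frac{625111}{99778} = - \frac{76949743308}{50537557}$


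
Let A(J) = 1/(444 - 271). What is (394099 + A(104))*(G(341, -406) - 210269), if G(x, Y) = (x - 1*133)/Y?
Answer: -2910206374912008/35119 ≈ -8.2867e+10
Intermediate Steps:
G(x, Y) = (-133 + x)/Y (G(x, Y) = (x - 133)/Y = (-133 + x)/Y)
A(J) = 1/173
(394099 + A(104))*(G(341, -406) - 210269) = (394099 + 1/173)*((-133 + 341)/(-406) - 210269) = 68179128*(-1/406*208 - 210269)/173 = 68179128*(-104/203 - 210269)/173 = (68179128/173)*(-42684711/203) = -2910206374912008/35119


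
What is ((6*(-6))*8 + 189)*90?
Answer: -8910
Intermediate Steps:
((6*(-6))*8 + 189)*90 = (-36*8 + 189)*90 = (-288 + 189)*90 = -99*90 = -8910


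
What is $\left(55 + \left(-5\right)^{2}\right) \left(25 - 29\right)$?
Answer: $-320$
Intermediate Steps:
$\left(55 + \left(-5\right)^{2}\right) \left(25 - 29\right) = \left(55 + 25\right) \left(25 - 29\right) = 80 \left(-4\right) = -320$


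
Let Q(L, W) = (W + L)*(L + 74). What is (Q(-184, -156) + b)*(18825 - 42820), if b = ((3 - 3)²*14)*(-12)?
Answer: -897413000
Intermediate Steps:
Q(L, W) = (74 + L)*(L + W) (Q(L, W) = (L + W)*(74 + L) = (74 + L)*(L + W))
b = 0 (b = (0²*14)*(-12) = (0*14)*(-12) = 0*(-12) = 0)
(Q(-184, -156) + b)*(18825 - 42820) = (((-184)² + 74*(-184) + 74*(-156) - 184*(-156)) + 0)*(18825 - 42820) = ((33856 - 13616 - 11544 + 28704) + 0)*(-23995) = (37400 + 0)*(-23995) = 37400*(-23995) = -897413000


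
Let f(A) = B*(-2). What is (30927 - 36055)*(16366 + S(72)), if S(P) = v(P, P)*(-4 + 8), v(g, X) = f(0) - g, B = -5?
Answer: -82653104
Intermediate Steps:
f(A) = 10 (f(A) = -5*(-2) = 10)
v(g, X) = 10 - g
S(P) = 40 - 4*P (S(P) = (10 - P)*(-4 + 8) = (10 - P)*4 = 40 - 4*P)
(30927 - 36055)*(16366 + S(72)) = (30927 - 36055)*(16366 + (40 - 4*72)) = -5128*(16366 + (40 - 288)) = -5128*(16366 - 248) = -5128*16118 = -82653104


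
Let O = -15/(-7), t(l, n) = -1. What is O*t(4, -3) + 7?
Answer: 34/7 ≈ 4.8571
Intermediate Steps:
O = 15/7 (O = -15*(-1/7) = 15/7 ≈ 2.1429)
O*t(4, -3) + 7 = (15/7)*(-1) + 7 = -15/7 + 7 = 34/7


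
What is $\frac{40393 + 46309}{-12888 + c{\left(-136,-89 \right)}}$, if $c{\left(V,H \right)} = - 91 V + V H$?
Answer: $\frac{6193}{828} \approx 7.4795$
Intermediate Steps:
$c{\left(V,H \right)} = - 91 V + H V$
$\frac{40393 + 46309}{-12888 + c{\left(-136,-89 \right)}} = \frac{40393 + 46309}{-12888 - 136 \left(-91 - 89\right)} = \frac{86702}{-12888 - -24480} = \frac{86702}{-12888 + 24480} = \frac{86702}{11592} = 86702 \cdot \frac{1}{11592} = \frac{6193}{828}$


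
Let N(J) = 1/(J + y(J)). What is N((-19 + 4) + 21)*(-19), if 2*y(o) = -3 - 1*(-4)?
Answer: -38/13 ≈ -2.9231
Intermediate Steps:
y(o) = 1/2 (y(o) = (-3 - 1*(-4))/2 = (-3 + 4)/2 = (1/2)*1 = 1/2)
N(J) = 1/(1/2 + J) (N(J) = 1/(J + 1/2) = 1/(1/2 + J))
N((-19 + 4) + 21)*(-19) = (2/(1 + 2*((-19 + 4) + 21)))*(-19) = (2/(1 + 2*(-15 + 21)))*(-19) = (2/(1 + 2*6))*(-19) = (2/(1 + 12))*(-19) = (2/13)*(-19) = -38/13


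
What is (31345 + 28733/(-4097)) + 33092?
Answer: 263969656/4097 ≈ 64430.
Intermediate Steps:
(31345 + 28733/(-4097)) + 33092 = (31345 + 28733*(-1/4097)) + 33092 = (31345 - 28733/4097) + 33092 = 128391732/4097 + 33092 = 263969656/4097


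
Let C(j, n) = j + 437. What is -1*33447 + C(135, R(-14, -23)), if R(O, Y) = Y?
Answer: -32875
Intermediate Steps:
C(j, n) = 437 + j
-1*33447 + C(135, R(-14, -23)) = -1*33447 + (437 + 135) = -33447 + 572 = -32875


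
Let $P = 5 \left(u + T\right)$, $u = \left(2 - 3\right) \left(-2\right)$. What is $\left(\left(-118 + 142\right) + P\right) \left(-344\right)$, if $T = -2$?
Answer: $-8256$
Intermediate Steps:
$u = 2$ ($u = \left(-1\right) \left(-2\right) = 2$)
$P = 0$ ($P = 5 \left(2 - 2\right) = 5 \cdot 0 = 0$)
$\left(\left(-118 + 142\right) + P\right) \left(-344\right) = \left(\left(-118 + 142\right) + 0\right) \left(-344\right) = \left(24 + 0\right) \left(-344\right) = 24 \left(-344\right) = -8256$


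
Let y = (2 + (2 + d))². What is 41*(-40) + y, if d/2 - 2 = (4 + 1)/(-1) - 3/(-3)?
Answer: -1640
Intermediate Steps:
d = -4 (d = 4 + 2*((4 + 1)/(-1) - 3/(-3)) = 4 + 2*(5*(-1) - 3*(-⅓)) = 4 + 2*(-5 + 1) = 4 + 2*(-4) = 4 - 8 = -4)
y = 0 (y = (2 + (2 - 4))² = (2 - 2)² = 0² = 0)
41*(-40) + y = 41*(-40) + 0 = -1640 + 0 = -1640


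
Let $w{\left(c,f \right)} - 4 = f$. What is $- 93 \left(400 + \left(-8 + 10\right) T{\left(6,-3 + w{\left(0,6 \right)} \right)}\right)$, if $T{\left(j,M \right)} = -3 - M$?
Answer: $-35340$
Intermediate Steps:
$w{\left(c,f \right)} = 4 + f$
$- 93 \left(400 + \left(-8 + 10\right) T{\left(6,-3 + w{\left(0,6 \right)} \right)}\right) = - 93 \left(400 + \left(-8 + 10\right) \left(-3 - \left(-3 + \left(4 + 6\right)\right)\right)\right) = - 93 \left(400 + 2 \left(-3 - \left(-3 + 10\right)\right)\right) = - 93 \left(400 + 2 \left(-3 - 7\right)\right) = - 93 \left(400 + 2 \left(-10\right)\right) = - 93 \left(400 - 20\right) = \left(-93\right) 380 = -35340$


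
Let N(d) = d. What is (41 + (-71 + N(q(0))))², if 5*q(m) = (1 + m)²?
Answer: 22201/25 ≈ 888.04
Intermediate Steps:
q(m) = (1 + m)²/5
(41 + (-71 + N(q(0))))² = (41 + (-71 + (1 + 0)²/5))² = (41 + (-71 + (⅕)*1²))² = (41 + (-71 + (⅕)*1))² = (41 + (-71 + ⅕))² = (41 - 354/5)² = (-149/5)² = 22201/25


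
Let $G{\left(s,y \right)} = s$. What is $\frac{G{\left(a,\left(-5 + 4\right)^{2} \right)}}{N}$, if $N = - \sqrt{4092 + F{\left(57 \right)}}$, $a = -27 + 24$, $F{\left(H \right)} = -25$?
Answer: $\frac{3 \sqrt{83}}{581} \approx 0.047042$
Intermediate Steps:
$a = -3$
$N = - 7 \sqrt{83}$ ($N = - \sqrt{4092 - 25} = - \sqrt{4067} = - 7 \sqrt{83} \approx -63.773$)
$\frac{G{\left(a,\left(-5 + 4\right)^{2} \right)}}{N} = - \frac{3}{\left(-7\right) \sqrt{83}} = - 3 \left(- \frac{\sqrt{83}}{581}\right) = \frac{3 \sqrt{83}}{581}$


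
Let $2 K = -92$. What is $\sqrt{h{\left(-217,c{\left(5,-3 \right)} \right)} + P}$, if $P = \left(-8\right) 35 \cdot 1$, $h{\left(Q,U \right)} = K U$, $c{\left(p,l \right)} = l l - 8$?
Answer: $i \sqrt{326} \approx 18.055 i$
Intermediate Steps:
$K = -46$ ($K = \frac{1}{2} \left(-92\right) = -46$)
$c{\left(p,l \right)} = -8 + l^{2}$ ($c{\left(p,l \right)} = l^{2} - 8 = -8 + l^{2}$)
$h{\left(Q,U \right)} = - 46 U$
$P = -280$ ($P = \left(-280\right) 1 = -280$)
$\sqrt{h{\left(-217,c{\left(5,-3 \right)} \right)} + P} = \sqrt{- 46 \left(-8 + \left(-3\right)^{2}\right) - 280} = \sqrt{- 46 \left(-8 + 9\right) - 280} = \sqrt{\left(-46\right) 1 - 280} = \sqrt{-46 - 280} = \sqrt{-326} = i \sqrt{326}$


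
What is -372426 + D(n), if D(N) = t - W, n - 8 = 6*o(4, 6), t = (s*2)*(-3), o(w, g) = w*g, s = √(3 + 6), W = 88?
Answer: -372532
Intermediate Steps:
s = 3 (s = √9 = 3)
o(w, g) = g*w
t = -18 (t = (3*2)*(-3) = 6*(-3) = -18)
n = 152 (n = 8 + 6*(6*4) = 8 + 6*24 = 8 + 144 = 152)
D(N) = -106 (D(N) = -18 - 1*88 = -18 - 88 = -106)
-372426 + D(n) = -372426 - 106 = -372532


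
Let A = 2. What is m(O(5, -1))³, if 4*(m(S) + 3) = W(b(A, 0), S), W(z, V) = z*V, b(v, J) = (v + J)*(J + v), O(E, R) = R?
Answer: -64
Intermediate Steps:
b(v, J) = (J + v)² (b(v, J) = (J + v)*(J + v) = (J + v)²)
W(z, V) = V*z
m(S) = -3 + S (m(S) = -3 + (S*(0 + 2)²)/4 = -3 + (S*2²)/4 = -3 + (S*4)/4 = -3 + (4*S)/4 = -3 + S)
m(O(5, -1))³ = (-3 - 1)³ = (-4)³ = -64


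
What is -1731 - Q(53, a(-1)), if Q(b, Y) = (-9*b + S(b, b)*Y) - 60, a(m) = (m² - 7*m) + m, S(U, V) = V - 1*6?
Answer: -1523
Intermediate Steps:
S(U, V) = -6 + V (S(U, V) = V - 6 = -6 + V)
a(m) = m² - 6*m
Q(b, Y) = -60 - 9*b + Y*(-6 + b) (Q(b, Y) = (-9*b + (-6 + b)*Y) - 60 = (-9*b + Y*(-6 + b)) - 60 = -60 - 9*b + Y*(-6 + b))
-1731 - Q(53, a(-1)) = -1731 - (-60 - 9*53 + (-(-6 - 1))*(-6 + 53)) = -1731 - (-60 - 477 - 1*(-7)*47) = -1731 - (-60 - 477 + 7*47) = -1731 - (-60 - 477 + 329) = -1731 - 1*(-208) = -1731 + 208 = -1523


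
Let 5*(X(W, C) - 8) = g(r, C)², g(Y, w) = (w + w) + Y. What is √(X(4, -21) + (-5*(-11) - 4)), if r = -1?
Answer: 4*√670/5 ≈ 20.707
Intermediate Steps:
g(Y, w) = Y + 2*w (g(Y, w) = 2*w + Y = Y + 2*w)
X(W, C) = 8 + (-1 + 2*C)²/5
√(X(4, -21) + (-5*(-11) - 4)) = √((8 + (-1 + 2*(-21))²/5) + (-5*(-11) - 4)) = √((8 + (-1 - 42)²/5) + (55 - 4)) = √((8 + (⅕)*(-43)²) + 51) = √((8 + (⅕)*1849) + 51) = √((8 + 1849/5) + 51) = √(1889/5 + 51) = √(2144/5) = 4*√670/5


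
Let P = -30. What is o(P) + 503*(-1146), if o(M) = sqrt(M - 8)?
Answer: -576438 + I*sqrt(38) ≈ -5.7644e+5 + 6.1644*I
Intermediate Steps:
o(M) = sqrt(-8 + M)
o(P) + 503*(-1146) = sqrt(-8 - 30) + 503*(-1146) = sqrt(-38) - 576438 = I*sqrt(38) - 576438 = -576438 + I*sqrt(38)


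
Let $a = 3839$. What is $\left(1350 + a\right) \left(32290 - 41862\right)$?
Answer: $-49669108$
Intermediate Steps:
$\left(1350 + a\right) \left(32290 - 41862\right) = \left(1350 + 3839\right) \left(32290 - 41862\right) = 5189 \left(-9572\right) = -49669108$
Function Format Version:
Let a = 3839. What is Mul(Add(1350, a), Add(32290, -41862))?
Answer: -49669108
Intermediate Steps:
Mul(Add(1350, a), Add(32290, -41862)) = Mul(Add(1350, 3839), Add(32290, -41862)) = Mul(5189, -9572) = -49669108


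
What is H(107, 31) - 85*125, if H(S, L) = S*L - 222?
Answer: -7530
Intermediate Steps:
H(S, L) = -222 + L*S (H(S, L) = L*S - 222 = -222 + L*S)
H(107, 31) - 85*125 = (-222 + 31*107) - 85*125 = (-222 + 3317) - 1*10625 = 3095 - 10625 = -7530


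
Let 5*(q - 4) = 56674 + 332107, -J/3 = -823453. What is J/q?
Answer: 12351795/388801 ≈ 31.769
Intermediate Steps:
J = 2470359 (J = -3*(-823453) = 2470359)
q = 388801/5 (q = 4 + (56674 + 332107)/5 = 4 + (1/5)*388781 = 4 + 388781/5 = 388801/5 ≈ 77760.)
J/q = 2470359/(388801/5) = 2470359*(5/388801) = 12351795/388801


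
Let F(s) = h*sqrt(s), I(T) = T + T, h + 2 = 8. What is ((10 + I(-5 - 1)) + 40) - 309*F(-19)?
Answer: 38 - 1854*I*sqrt(19) ≈ 38.0 - 8081.4*I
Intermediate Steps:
h = 6 (h = -2 + 8 = 6)
I(T) = 2*T
F(s) = 6*sqrt(s)
((10 + I(-5 - 1)) + 40) - 309*F(-19) = ((10 + 2*(-5 - 1)) + 40) - 1854*sqrt(-19) = ((10 + 2*(-6)) + 40) - 1854*I*sqrt(19) = ((10 - 12) + 40) - 1854*I*sqrt(19) = (-2 + 40) - 1854*I*sqrt(19) = 38 - 1854*I*sqrt(19)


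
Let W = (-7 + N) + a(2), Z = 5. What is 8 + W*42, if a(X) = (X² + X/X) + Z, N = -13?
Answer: -412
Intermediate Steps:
a(X) = 6 + X² (a(X) = (X² + X/X) + 5 = (X² + 1) + 5 = (1 + X²) + 5 = 6 + X²)
W = -10 (W = (-7 - 13) + (6 + 2²) = -20 + (6 + 4) = -20 + 10 = -10)
8 + W*42 = 8 - 10*42 = 8 - 420 = -412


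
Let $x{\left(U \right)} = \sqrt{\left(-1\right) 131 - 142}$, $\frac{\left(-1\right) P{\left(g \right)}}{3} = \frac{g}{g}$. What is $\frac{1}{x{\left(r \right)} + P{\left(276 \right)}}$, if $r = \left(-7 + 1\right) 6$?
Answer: $- \frac{1}{94} - \frac{i \sqrt{273}}{282} \approx -0.010638 - 0.058591 i$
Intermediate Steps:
$P{\left(g \right)} = -3$ ($P{\left(g \right)} = - 3 \frac{g}{g} = \left(-3\right) 1 = -3$)
$r = -36$ ($r = \left(-6\right) 6 = -36$)
$x{\left(U \right)} = i \sqrt{273}$ ($x{\left(U \right)} = \sqrt{-131 - 142} = \sqrt{-273} = i \sqrt{273}$)
$\frac{1}{x{\left(r \right)} + P{\left(276 \right)}} = \frac{1}{i \sqrt{273} - 3} = \frac{1}{-3 + i \sqrt{273}}$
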